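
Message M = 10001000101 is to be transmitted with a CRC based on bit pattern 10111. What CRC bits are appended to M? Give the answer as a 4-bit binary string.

Append 4 zeros: 100010001010000. Divide by 10111 (XOR where the leading bit is 1):
  pos 0: 10001 XOR 10111 = 00110
  pos 2: 11000 XOR 10111 = 01111
  pos 3: 11110 XOR 10111 = 01001
  pos 4: 10011 XOR 10111 = 00100
  pos 6: 10001 XOR 10111 = 00110
  pos 8: 11000 XOR 10111 = 01111
  pos 9: 11110 XOR 10111 = 01001
  pos 10: 10010 XOR 10111 = 00101
Remainder (last 4 bits) = 0101. This is the CRC / FCS.

0101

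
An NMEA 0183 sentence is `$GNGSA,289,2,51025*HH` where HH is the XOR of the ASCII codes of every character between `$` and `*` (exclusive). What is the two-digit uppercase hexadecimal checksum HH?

XOR the ASCII codes of the payload characters:
  'G' = 0x47 → acc = 0x47
  'N' = 0x4E → acc = 0x09
  'G' = 0x47 → acc = 0x4E
  'S' = 0x53 → acc = 0x1D
  'A' = 0x41 → acc = 0x5C
  ',' = 0x2C → acc = 0x70
  '2' = 0x32 → acc = 0x42
  '8' = 0x38 → acc = 0x7A
  '9' = 0x39 → acc = 0x43
  ',' = 0x2C → acc = 0x6F
  '2' = 0x32 → acc = 0x5D
  ',' = 0x2C → acc = 0x71
  '5' = 0x35 → acc = 0x44
  '1' = 0x31 → acc = 0x75
  '0' = 0x30 → acc = 0x45
  '2' = 0x32 → acc = 0x77
  '5' = 0x35 → acc = 0x42
Checksum = 0x42.

42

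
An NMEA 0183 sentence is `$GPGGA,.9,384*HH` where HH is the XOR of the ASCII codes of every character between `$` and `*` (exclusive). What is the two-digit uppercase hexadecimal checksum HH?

XOR the ASCII codes of the payload characters:
  'G' = 0x47 → acc = 0x47
  'P' = 0x50 → acc = 0x17
  'G' = 0x47 → acc = 0x50
  'G' = 0x47 → acc = 0x17
  'A' = 0x41 → acc = 0x56
  ',' = 0x2C → acc = 0x7A
  '.' = 0x2E → acc = 0x54
  '9' = 0x39 → acc = 0x6D
  ',' = 0x2C → acc = 0x41
  '3' = 0x33 → acc = 0x72
  '8' = 0x38 → acc = 0x4A
  '4' = 0x34 → acc = 0x7E
Checksum = 0x7E.

7E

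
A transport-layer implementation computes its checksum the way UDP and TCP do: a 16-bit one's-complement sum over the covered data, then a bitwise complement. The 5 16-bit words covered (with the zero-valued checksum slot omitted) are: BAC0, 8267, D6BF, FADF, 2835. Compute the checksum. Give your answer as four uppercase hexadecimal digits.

One's-complement addition (fold any carry out of bit 15 back into bit 0):
  0xBAC0 + 0x8267 = 0x13D27 → wrap carry → 0x3D28
  0x3D28 + 0xD6BF = 0x113E7 → wrap carry → 0x13E8
  0x13E8 + 0xFADF = 0x10EC7 → wrap carry → 0x0EC8
  0x0EC8 + 0x2835 = 0x036FD
One's-complement sum = 0x36FD.
Checksum = ~0x36FD & 0xFFFF = 0xC902.

C902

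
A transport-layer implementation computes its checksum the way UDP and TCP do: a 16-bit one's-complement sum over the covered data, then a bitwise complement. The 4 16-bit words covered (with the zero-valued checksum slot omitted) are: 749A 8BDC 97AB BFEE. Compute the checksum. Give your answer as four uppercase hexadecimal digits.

One's-complement addition (fold any carry out of bit 15 back into bit 0):
  0x749A + 0x8BDC = 0x10076 → wrap carry → 0x0077
  0x0077 + 0x97AB = 0x09822
  0x9822 + 0xBFEE = 0x15810 → wrap carry → 0x5811
One's-complement sum = 0x5811.
Checksum = ~0x5811 & 0xFFFF = 0xA7EE.

A7EE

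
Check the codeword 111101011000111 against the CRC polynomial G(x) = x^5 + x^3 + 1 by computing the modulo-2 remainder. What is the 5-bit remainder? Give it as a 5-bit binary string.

00010

Modulo-2 division of 111101011000111 by 101001:
  pos 0: 111101 XOR 101001 = 010100
  pos 1: 101000 XOR 101001 = 000001
  pos 6: 111000 XOR 101001 = 010001
  pos 7: 100011 XOR 101001 = 001010
  pos 9: 101011 XOR 101001 = 000010
Remainder = 00010 (nonzero — an error is detected).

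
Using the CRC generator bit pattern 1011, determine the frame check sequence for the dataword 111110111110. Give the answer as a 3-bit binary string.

001

Append 3 zeros: 111110111110000. Divide by 1011 (XOR where the leading bit is 1):
  pos 0: 1111 XOR 1011 = 0100
  pos 1: 1001 XOR 1011 = 0010
  pos 3: 1001 XOR 1011 = 0010
  pos 5: 1011 XOR 1011 = 0000
  pos 9: 1100 XOR 1011 = 0111
  pos 10: 1110 XOR 1011 = 0101
  pos 11: 1010 XOR 1011 = 0001
Remainder (last 3 bits) = 001. This is the CRC / FCS.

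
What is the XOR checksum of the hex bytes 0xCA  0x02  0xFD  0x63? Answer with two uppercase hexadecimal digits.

56

XOR the bytes together:
  start with 0xCA
  0xCA ⊕ 0x02 = 0xC8
  0xC8 ⊕ 0xFD = 0x35
  0x35 ⊕ 0x63 = 0x56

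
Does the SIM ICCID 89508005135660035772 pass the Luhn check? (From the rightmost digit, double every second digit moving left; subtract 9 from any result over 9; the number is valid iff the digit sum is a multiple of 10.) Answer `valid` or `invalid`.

From the right, keep odd positions and double even positions (subtract 9 from any doubled value over 9):
  doubled (positions 2,4,...): 5 1 0 3 1 2 0 7 1 7 → sum 27
  kept (positions 1,3,...): 2 7 3 0 6 3 5 0 0 9 → sum 35
Total = 62.
62 mod 10 = 2, so the number is invalid.

invalid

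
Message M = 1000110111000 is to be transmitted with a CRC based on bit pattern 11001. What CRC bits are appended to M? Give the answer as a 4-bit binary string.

0000

Append 4 zeros: 10001101110000000. Divide by 11001 (XOR where the leading bit is 1):
  pos 0: 10001 XOR 11001 = 01000
  pos 1: 10001 XOR 11001 = 01000
  pos 2: 10000 XOR 11001 = 01001
  pos 3: 10011 XOR 11001 = 01010
  pos 4: 10101 XOR 11001 = 01100
  pos 5: 11001 XOR 11001 = 00000
Remainder (last 4 bits) = 0000. This is the CRC / FCS.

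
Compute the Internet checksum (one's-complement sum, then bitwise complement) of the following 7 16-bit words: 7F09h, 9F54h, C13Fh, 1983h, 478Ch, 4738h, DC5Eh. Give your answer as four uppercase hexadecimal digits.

9BBB

One's-complement addition (fold any carry out of bit 15 back into bit 0):
  0x7F09 + 0x9F54 = 0x11E5D → wrap carry → 0x1E5E
  0x1E5E + 0xC13F = 0x0DF9D
  0xDF9D + 0x1983 = 0x0F920
  0xF920 + 0x478C = 0x140AC → wrap carry → 0x40AD
  0x40AD + 0x4738 = 0x087E5
  0x87E5 + 0xDC5E = 0x16443 → wrap carry → 0x6444
One's-complement sum = 0x6444.
Checksum = ~0x6444 & 0xFFFF = 0x9BBB.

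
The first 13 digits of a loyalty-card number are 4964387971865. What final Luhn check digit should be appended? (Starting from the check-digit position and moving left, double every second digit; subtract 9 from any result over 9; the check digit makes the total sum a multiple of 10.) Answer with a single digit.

Partial digits right→left: 5 6 8 1 7 9 7 8 3 4 6 9 4
Double every second digit counting from the check-digit position (so the 1st, 3rd, 5th, ... of the partial from the right).
  doubled (with −9 where >9): 1 7 5 5 6 3 8 → sum 35
  kept as-is: 6 1 9 8 4 9 → sum 37
Total = 35 + 37 = 72.
Check digit = (10 − (72 mod 10)) mod 10 = 8.

8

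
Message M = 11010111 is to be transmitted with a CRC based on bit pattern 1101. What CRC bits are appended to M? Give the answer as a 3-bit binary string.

001

Append 3 zeros: 11010111000. Divide by 1101 (XOR where the leading bit is 1):
  pos 0: 1101 XOR 1101 = 0000
  pos 5: 1110 XOR 1101 = 0011
  pos 7: 1100 XOR 1101 = 0001
Remainder (last 3 bits) = 001. This is the CRC / FCS.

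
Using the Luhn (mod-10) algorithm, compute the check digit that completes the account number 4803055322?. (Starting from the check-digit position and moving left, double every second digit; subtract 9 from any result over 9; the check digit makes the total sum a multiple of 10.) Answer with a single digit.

Partial digits right→left: 2 2 3 5 5 0 3 0 8 4
Double every second digit counting from the check-digit position (so the 1st, 3rd, 5th, ... of the partial from the right).
  doubled (with −9 where >9): 4 6 1 6 7 → sum 24
  kept as-is: 2 5 0 0 4 → sum 11
Total = 24 + 11 = 35.
Check digit = (10 − (35 mod 10)) mod 10 = 5.

5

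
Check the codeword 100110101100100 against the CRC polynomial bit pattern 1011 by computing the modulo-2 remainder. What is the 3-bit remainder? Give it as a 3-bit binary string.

Modulo-2 division of 100110101100100 by 1011:
  pos 0: 1001 XOR 1011 = 0010
  pos 2: 1010 XOR 1011 = 0001
  pos 5: 1101 XOR 1011 = 0110
  pos 6: 1101 XOR 1011 = 0110
  pos 7: 1100 XOR 1011 = 0111
  pos 8: 1110 XOR 1011 = 0101
  pos 9: 1011 XOR 1011 = 0000
Remainder = 000 (zero — the frame passes the CRC check).

000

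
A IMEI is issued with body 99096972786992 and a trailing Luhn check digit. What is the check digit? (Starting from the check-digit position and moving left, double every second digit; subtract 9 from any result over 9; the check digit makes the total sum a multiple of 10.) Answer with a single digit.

5

Partial digits right→left: 2 9 9 6 8 7 2 7 9 6 9 0 9 9
Double every second digit counting from the check-digit position (so the 1st, 3rd, 5th, ... of the partial from the right).
  doubled (with −9 where >9): 4 9 7 4 9 9 9 → sum 51
  kept as-is: 9 6 7 7 6 0 9 → sum 44
Total = 51 + 44 = 95.
Check digit = (10 − (95 mod 10)) mod 10 = 5.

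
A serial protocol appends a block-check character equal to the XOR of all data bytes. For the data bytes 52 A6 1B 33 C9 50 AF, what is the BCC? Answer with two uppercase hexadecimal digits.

XOR the bytes together:
  start with 0x52
  0x52 ⊕ 0xA6 = 0xF4
  0xF4 ⊕ 0x1B = 0xEF
  0xEF ⊕ 0x33 = 0xDC
  0xDC ⊕ 0xC9 = 0x15
  0x15 ⊕ 0x50 = 0x45
  0x45 ⊕ 0xAF = 0xEA

EA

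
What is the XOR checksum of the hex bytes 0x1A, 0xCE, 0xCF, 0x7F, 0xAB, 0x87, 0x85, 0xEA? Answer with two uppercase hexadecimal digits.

XOR the bytes together:
  start with 0x1A
  0x1A ⊕ 0xCE = 0xD4
  0xD4 ⊕ 0xCF = 0x1B
  0x1B ⊕ 0x7F = 0x64
  0x64 ⊕ 0xAB = 0xCF
  0xCF ⊕ 0x87 = 0x48
  0x48 ⊕ 0x85 = 0xCD
  0xCD ⊕ 0xEA = 0x27

27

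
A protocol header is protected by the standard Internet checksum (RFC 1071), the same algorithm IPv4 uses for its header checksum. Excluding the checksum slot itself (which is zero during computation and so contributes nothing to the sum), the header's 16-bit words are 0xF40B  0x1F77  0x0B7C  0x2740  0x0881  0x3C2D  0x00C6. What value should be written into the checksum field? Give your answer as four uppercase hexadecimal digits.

744C

One's-complement addition (fold any carry out of bit 15 back into bit 0):
  0xF40B + 0x1F77 = 0x11382 → wrap carry → 0x1383
  0x1383 + 0x0B7C = 0x01EFF
  0x1EFF + 0x2740 = 0x0463F
  0x463F + 0x0881 = 0x04EC0
  0x4EC0 + 0x3C2D = 0x08AED
  0x8AED + 0x00C6 = 0x08BB3
One's-complement sum = 0x8BB3.
Checksum = ~0x8BB3 & 0xFFFF = 0x744C.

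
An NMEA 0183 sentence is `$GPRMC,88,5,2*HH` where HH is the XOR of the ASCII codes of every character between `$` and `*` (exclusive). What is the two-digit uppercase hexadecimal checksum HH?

XOR the ASCII codes of the payload characters:
  'G' = 0x47 → acc = 0x47
  'P' = 0x50 → acc = 0x17
  'R' = 0x52 → acc = 0x45
  'M' = 0x4D → acc = 0x08
  'C' = 0x43 → acc = 0x4B
  ',' = 0x2C → acc = 0x67
  '8' = 0x38 → acc = 0x5F
  '8' = 0x38 → acc = 0x67
  ',' = 0x2C → acc = 0x4B
  '5' = 0x35 → acc = 0x7E
  ',' = 0x2C → acc = 0x52
  '2' = 0x32 → acc = 0x60
Checksum = 0x60.

60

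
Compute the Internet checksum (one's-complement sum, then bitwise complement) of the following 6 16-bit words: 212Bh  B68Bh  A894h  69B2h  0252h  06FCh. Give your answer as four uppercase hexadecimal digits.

One's-complement addition (fold any carry out of bit 15 back into bit 0):
  0x212B + 0xB68B = 0x0D7B6
  0xD7B6 + 0xA894 = 0x1804A → wrap carry → 0x804B
  0x804B + 0x69B2 = 0x0E9FD
  0xE9FD + 0x0252 = 0x0EC4F
  0xEC4F + 0x06FC = 0x0F34B
One's-complement sum = 0xF34B.
Checksum = ~0xF34B & 0xFFFF = 0x0CB4.

0CB4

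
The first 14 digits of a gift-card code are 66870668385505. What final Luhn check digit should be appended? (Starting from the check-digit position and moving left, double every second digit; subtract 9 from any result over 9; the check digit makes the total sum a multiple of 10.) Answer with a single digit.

Partial digits right→left: 5 0 5 5 8 3 8 6 6 0 7 8 6 6
Double every second digit counting from the check-digit position (so the 1st, 3rd, 5th, ... of the partial from the right).
  doubled (with −9 where >9): 1 1 7 7 3 5 3 → sum 27
  kept as-is: 0 5 3 6 0 8 6 → sum 28
Total = 27 + 28 = 55.
Check digit = (10 − (55 mod 10)) mod 10 = 5.

5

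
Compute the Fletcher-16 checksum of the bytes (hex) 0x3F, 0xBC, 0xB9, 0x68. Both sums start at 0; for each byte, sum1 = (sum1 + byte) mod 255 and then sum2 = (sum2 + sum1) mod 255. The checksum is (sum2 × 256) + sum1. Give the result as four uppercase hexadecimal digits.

Running sums (mod 255):
  after byte 0 (0x3F): sum1=63, sum2=63
  after byte 1 (0xBC): sum1=251, sum2=59
  after byte 2 (0xB9): sum1=181, sum2=240
  after byte 3 (0x68): sum1=30, sum2=15
Checksum = sum2·256 + sum1 = 15·256 + 30 = 3870 = 0x0F1E.

0F1E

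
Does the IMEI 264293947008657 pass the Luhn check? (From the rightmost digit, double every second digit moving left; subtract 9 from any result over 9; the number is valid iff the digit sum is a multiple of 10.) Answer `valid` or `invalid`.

From the right, keep odd positions and double even positions (subtract 9 from any doubled value over 9):
  doubled (positions 2,4,...): 1 7 0 8 6 4 3 → sum 29
  kept (positions 1,3,...): 7 6 0 7 9 9 4 2 → sum 44
Total = 73.
73 mod 10 = 3, so the number is invalid.

invalid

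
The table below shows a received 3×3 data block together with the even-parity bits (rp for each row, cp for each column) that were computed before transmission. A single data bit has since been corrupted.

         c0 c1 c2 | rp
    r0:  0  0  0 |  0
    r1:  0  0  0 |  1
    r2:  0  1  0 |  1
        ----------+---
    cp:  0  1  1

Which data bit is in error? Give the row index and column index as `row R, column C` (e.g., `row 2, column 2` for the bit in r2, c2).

row 1, column 2

Recompute each row's even parity and compare to rp:
  r0: data parity 0, sent rp 0 → ok
  r1: data parity 0, sent rp 1 → mismatch
  r2: data parity 1, sent rp 1 → ok
Recompute each column's even parity and compare to cp:
  c0: data parity 0, sent cp 0 → ok
  c1: data parity 1, sent cp 1 → ok
  c2: data parity 0, sent cp 1 → mismatch
Exactly one row (r1) and one column (c2) fail → the flipped bit is at their intersection.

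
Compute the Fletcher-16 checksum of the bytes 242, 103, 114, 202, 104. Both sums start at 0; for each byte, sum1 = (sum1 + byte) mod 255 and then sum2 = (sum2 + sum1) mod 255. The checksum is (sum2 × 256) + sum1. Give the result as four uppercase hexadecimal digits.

Running sums (mod 255):
  after byte 0 (242): sum1=242, sum2=242
  after byte 1 (103): sum1=90, sum2=77
  after byte 2 (114): sum1=204, sum2=26
  after byte 3 (202): sum1=151, sum2=177
  after byte 4 (104): sum1=0, sum2=177
Checksum = sum2·256 + sum1 = 177·256 + 0 = 45312 = 0xB100.

B100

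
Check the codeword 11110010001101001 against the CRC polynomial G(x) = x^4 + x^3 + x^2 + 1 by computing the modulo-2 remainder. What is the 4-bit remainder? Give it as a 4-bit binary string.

0001

Modulo-2 division of 11110010001101001 by 11101:
  pos 0: 11110 XOR 11101 = 00011
  pos 3: 11010 XOR 11101 = 00111
  pos 5: 11100 XOR 11101 = 00001
  pos 9: 11101 XOR 11101 = 00000
Remainder = 0001 (nonzero — an error is detected).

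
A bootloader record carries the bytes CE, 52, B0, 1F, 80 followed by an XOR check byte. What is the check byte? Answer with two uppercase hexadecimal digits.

B3

XOR the bytes together:
  start with 0xCE
  0xCE ⊕ 0x52 = 0x9C
  0x9C ⊕ 0xB0 = 0x2C
  0x2C ⊕ 0x1F = 0x33
  0x33 ⊕ 0x80 = 0xB3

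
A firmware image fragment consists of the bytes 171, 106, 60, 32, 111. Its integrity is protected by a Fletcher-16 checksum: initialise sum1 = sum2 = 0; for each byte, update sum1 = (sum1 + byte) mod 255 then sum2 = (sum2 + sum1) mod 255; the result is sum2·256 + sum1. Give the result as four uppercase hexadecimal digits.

Running sums (mod 255):
  after byte 0 (171): sum1=171, sum2=171
  after byte 1 (106): sum1=22, sum2=193
  after byte 2 (60): sum1=82, sum2=20
  after byte 3 (32): sum1=114, sum2=134
  after byte 4 (111): sum1=225, sum2=104
Checksum = sum2·256 + sum1 = 104·256 + 225 = 26849 = 0x68E1.

68E1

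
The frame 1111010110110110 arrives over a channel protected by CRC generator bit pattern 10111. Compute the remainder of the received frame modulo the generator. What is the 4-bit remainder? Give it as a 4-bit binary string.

Modulo-2 division of 1111010110110110 by 10111:
  pos 0: 11110 XOR 10111 = 01001
  pos 1: 10011 XOR 10111 = 00100
  pos 3: 10001 XOR 10111 = 00110
  pos 5: 11010 XOR 10111 = 01101
  pos 6: 11011 XOR 10111 = 01100
  pos 7: 11001 XOR 10111 = 01110
  pos 8: 11100 XOR 10111 = 01011
  pos 9: 10111 XOR 10111 = 00000
Remainder = 0010 (nonzero — an error is detected).

0010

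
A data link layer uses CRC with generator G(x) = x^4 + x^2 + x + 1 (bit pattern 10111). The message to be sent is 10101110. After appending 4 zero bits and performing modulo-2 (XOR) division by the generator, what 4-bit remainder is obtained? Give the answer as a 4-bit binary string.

0111

Append 4 zeros: 101011100000. Divide by 10111 (XOR where the leading bit is 1):
  pos 0: 10101 XOR 10111 = 00010
  pos 3: 10110 XOR 10111 = 00001
  pos 7: 10000 XOR 10111 = 00111
Remainder (last 4 bits) = 0111. This is the CRC / FCS.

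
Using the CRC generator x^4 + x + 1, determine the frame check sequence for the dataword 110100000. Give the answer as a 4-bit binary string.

Append 4 zeros: 1101000000000. Divide by 10011 (XOR where the leading bit is 1):
  pos 0: 11010 XOR 10011 = 01001
  pos 1: 10010 XOR 10011 = 00001
  pos 5: 10000 XOR 10011 = 00011
  pos 8: 11000 XOR 10011 = 01011
Remainder (last 4 bits) = 1011. This is the CRC / FCS.

1011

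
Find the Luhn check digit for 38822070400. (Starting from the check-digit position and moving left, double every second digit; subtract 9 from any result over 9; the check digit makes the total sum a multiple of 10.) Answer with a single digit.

0

Partial digits right→left: 0 0 4 0 7 0 2 2 8 8 3
Double every second digit counting from the check-digit position (so the 1st, 3rd, 5th, ... of the partial from the right).
  doubled (with −9 where >9): 0 8 5 4 7 6 → sum 30
  kept as-is: 0 0 0 2 8 → sum 10
Total = 30 + 10 = 40.
Check digit = (10 − (40 mod 10)) mod 10 = 0.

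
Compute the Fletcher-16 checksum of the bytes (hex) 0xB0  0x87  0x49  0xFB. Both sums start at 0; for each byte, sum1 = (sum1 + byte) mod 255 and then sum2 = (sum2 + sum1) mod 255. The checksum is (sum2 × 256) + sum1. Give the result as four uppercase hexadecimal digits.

Running sums (mod 255):
  after byte 0 (0xB0): sum1=176, sum2=176
  after byte 1 (0x87): sum1=56, sum2=232
  after byte 2 (0x49): sum1=129, sum2=106
  after byte 3 (0xFB): sum1=125, sum2=231
Checksum = sum2·256 + sum1 = 231·256 + 125 = 59261 = 0xE77D.

E77D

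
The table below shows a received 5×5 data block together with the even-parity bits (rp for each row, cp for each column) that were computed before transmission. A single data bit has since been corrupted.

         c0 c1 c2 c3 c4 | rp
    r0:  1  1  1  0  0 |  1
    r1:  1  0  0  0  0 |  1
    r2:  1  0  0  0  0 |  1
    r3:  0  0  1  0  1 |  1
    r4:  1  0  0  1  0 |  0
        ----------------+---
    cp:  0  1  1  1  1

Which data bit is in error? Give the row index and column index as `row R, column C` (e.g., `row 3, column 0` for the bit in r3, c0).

row 3, column 2

Recompute each row's even parity and compare to rp:
  r0: data parity 1, sent rp 1 → ok
  r1: data parity 1, sent rp 1 → ok
  r2: data parity 1, sent rp 1 → ok
  r3: data parity 0, sent rp 1 → mismatch
  r4: data parity 0, sent rp 0 → ok
Recompute each column's even parity and compare to cp:
  c0: data parity 0, sent cp 0 → ok
  c1: data parity 1, sent cp 1 → ok
  c2: data parity 0, sent cp 1 → mismatch
  c3: data parity 1, sent cp 1 → ok
  c4: data parity 1, sent cp 1 → ok
Exactly one row (r3) and one column (c2) fail → the flipped bit is at their intersection.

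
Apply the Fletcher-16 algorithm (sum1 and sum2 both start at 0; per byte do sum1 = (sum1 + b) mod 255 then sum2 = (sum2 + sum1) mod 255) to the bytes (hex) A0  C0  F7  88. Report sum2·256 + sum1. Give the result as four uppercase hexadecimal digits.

Running sums (mod 255):
  after byte 0 (A0): sum1=160, sum2=160
  after byte 1 (C0): sum1=97, sum2=2
  after byte 2 (F7): sum1=89, sum2=91
  after byte 3 (88): sum1=225, sum2=61
Checksum = sum2·256 + sum1 = 61·256 + 225 = 15841 = 0x3DE1.

3DE1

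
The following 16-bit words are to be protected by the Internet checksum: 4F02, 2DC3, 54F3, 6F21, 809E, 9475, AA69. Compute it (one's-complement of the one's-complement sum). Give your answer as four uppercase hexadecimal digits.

FFA7

One's-complement addition (fold any carry out of bit 15 back into bit 0):
  0x4F02 + 0x2DC3 = 0x07CC5
  0x7CC5 + 0x54F3 = 0x0D1B8
  0xD1B8 + 0x6F21 = 0x140D9 → wrap carry → 0x40DA
  0x40DA + 0x809E = 0x0C178
  0xC178 + 0x9475 = 0x155ED → wrap carry → 0x55EE
  0x55EE + 0xAA69 = 0x10057 → wrap carry → 0x0058
One's-complement sum = 0x0058.
Checksum = ~0x0058 & 0xFFFF = 0xFFA7.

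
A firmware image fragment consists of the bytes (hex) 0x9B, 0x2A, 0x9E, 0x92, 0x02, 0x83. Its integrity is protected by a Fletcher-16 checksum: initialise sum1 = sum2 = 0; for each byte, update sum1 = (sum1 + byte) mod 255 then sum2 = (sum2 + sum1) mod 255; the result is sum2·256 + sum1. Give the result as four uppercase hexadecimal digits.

327C

Running sums (mod 255):
  after byte 0 (0x9B): sum1=155, sum2=155
  after byte 1 (0x2A): sum1=197, sum2=97
  after byte 2 (0x9E): sum1=100, sum2=197
  after byte 3 (0x92): sum1=246, sum2=188
  after byte 4 (0x02): sum1=248, sum2=181
  after byte 5 (0x83): sum1=124, sum2=50
Checksum = sum2·256 + sum1 = 50·256 + 124 = 12924 = 0x327C.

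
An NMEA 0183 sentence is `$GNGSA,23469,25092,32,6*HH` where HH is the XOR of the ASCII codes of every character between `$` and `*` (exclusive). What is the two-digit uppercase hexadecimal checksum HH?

XOR the ASCII codes of the payload characters:
  'G' = 0x47 → acc = 0x47
  'N' = 0x4E → acc = 0x09
  'G' = 0x47 → acc = 0x4E
  'S' = 0x53 → acc = 0x1D
  'A' = 0x41 → acc = 0x5C
  ',' = 0x2C → acc = 0x70
  '2' = 0x32 → acc = 0x42
  '3' = 0x33 → acc = 0x71
  '4' = 0x34 → acc = 0x45
  '6' = 0x36 → acc = 0x73
  '9' = 0x39 → acc = 0x4A
  ',' = 0x2C → acc = 0x66
  '2' = 0x32 → acc = 0x54
  '5' = 0x35 → acc = 0x61
  '0' = 0x30 → acc = 0x51
  '9' = 0x39 → acc = 0x68
  '2' = 0x32 → acc = 0x5A
  ',' = 0x2C → acc = 0x76
  '3' = 0x33 → acc = 0x45
  '2' = 0x32 → acc = 0x77
  ',' = 0x2C → acc = 0x5B
  '6' = 0x36 → acc = 0x6D
Checksum = 0x6D.

6D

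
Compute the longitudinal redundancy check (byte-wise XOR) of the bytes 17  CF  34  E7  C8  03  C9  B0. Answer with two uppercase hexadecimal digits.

XOR the bytes together:
  start with 0x17
  0x17 ⊕ 0xCF = 0xD8
  0xD8 ⊕ 0x34 = 0xEC
  0xEC ⊕ 0xE7 = 0x0B
  0x0B ⊕ 0xC8 = 0xC3
  0xC3 ⊕ 0x03 = 0xC0
  0xC0 ⊕ 0xC9 = 0x09
  0x09 ⊕ 0xB0 = 0xB9

B9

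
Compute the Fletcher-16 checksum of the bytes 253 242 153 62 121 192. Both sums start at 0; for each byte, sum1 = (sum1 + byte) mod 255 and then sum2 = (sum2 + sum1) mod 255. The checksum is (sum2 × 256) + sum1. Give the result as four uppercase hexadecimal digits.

Running sums (mod 255):
  after byte 0 (253): sum1=253, sum2=253
  after byte 1 (242): sum1=240, sum2=238
  after byte 2 (153): sum1=138, sum2=121
  after byte 3 (62): sum1=200, sum2=66
  after byte 4 (121): sum1=66, sum2=132
  after byte 5 (192): sum1=3, sum2=135
Checksum = sum2·256 + sum1 = 135·256 + 3 = 34563 = 0x8703.

8703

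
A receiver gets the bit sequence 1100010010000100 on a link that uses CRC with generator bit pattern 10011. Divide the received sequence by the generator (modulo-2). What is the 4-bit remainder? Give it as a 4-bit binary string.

0000

Modulo-2 division of 1100010010000100 by 10011:
  pos 0: 11000 XOR 10011 = 01011
  pos 1: 10111 XOR 10011 = 00100
  pos 3: 10000 XOR 10011 = 00011
  pos 6: 11100 XOR 10011 = 01111
  pos 7: 11110 XOR 10011 = 01101
  pos 8: 11010 XOR 10011 = 01001
  pos 9: 10011 XOR 10011 = 00000
Remainder = 0000 (zero — the frame passes the CRC check).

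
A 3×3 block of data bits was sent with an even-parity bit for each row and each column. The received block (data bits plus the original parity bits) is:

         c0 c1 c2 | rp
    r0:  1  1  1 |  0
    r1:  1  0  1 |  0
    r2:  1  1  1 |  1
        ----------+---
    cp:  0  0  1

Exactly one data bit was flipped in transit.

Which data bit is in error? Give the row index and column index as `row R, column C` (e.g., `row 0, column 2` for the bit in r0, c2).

Recompute each row's even parity and compare to rp:
  r0: data parity 1, sent rp 0 → mismatch
  r1: data parity 0, sent rp 0 → ok
  r2: data parity 1, sent rp 1 → ok
Recompute each column's even parity and compare to cp:
  c0: data parity 1, sent cp 0 → mismatch
  c1: data parity 0, sent cp 0 → ok
  c2: data parity 1, sent cp 1 → ok
Exactly one row (r0) and one column (c0) fail → the flipped bit is at their intersection.

row 0, column 0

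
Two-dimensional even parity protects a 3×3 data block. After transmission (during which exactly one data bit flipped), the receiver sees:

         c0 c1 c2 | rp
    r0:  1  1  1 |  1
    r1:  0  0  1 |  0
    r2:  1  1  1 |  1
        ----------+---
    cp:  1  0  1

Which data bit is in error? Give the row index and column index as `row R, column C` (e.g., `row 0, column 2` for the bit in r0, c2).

row 1, column 0

Recompute each row's even parity and compare to rp:
  r0: data parity 1, sent rp 1 → ok
  r1: data parity 1, sent rp 0 → mismatch
  r2: data parity 1, sent rp 1 → ok
Recompute each column's even parity and compare to cp:
  c0: data parity 0, sent cp 1 → mismatch
  c1: data parity 0, sent cp 0 → ok
  c2: data parity 1, sent cp 1 → ok
Exactly one row (r1) and one column (c0) fail → the flipped bit is at their intersection.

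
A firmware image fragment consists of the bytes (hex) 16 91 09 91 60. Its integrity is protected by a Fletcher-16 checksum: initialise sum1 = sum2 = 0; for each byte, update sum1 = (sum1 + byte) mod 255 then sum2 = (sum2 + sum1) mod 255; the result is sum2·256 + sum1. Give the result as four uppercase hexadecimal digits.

Running sums (mod 255):
  after byte 0 (16): sum1=22, sum2=22
  after byte 1 (91): sum1=167, sum2=189
  after byte 2 (09): sum1=176, sum2=110
  after byte 3 (91): sum1=66, sum2=176
  after byte 4 (60): sum1=162, sum2=83
Checksum = sum2·256 + sum1 = 83·256 + 162 = 21410 = 0x53A2.

53A2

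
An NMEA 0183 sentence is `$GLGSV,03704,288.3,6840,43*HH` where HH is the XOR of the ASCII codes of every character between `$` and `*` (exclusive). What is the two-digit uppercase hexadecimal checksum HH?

5B

XOR the ASCII codes of the payload characters:
  'G' = 0x47 → acc = 0x47
  'L' = 0x4C → acc = 0x0B
  'G' = 0x47 → acc = 0x4C
  'S' = 0x53 → acc = 0x1F
  'V' = 0x56 → acc = 0x49
  ',' = 0x2C → acc = 0x65
  '0' = 0x30 → acc = 0x55
  '3' = 0x33 → acc = 0x66
  '7' = 0x37 → acc = 0x51
  '0' = 0x30 → acc = 0x61
  '4' = 0x34 → acc = 0x55
  ',' = 0x2C → acc = 0x79
  '2' = 0x32 → acc = 0x4B
  '8' = 0x38 → acc = 0x73
  '8' = 0x38 → acc = 0x4B
  '.' = 0x2E → acc = 0x65
  '3' = 0x33 → acc = 0x56
  ',' = 0x2C → acc = 0x7A
  '6' = 0x36 → acc = 0x4C
  '8' = 0x38 → acc = 0x74
  '4' = 0x34 → acc = 0x40
  '0' = 0x30 → acc = 0x70
  ',' = 0x2C → acc = 0x5C
  '4' = 0x34 → acc = 0x68
  '3' = 0x33 → acc = 0x5B
Checksum = 0x5B.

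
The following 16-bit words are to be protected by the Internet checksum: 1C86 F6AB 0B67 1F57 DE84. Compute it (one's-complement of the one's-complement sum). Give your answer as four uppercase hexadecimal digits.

E38A

One's-complement addition (fold any carry out of bit 15 back into bit 0):
  0x1C86 + 0xF6AB = 0x11331 → wrap carry → 0x1332
  0x1332 + 0x0B67 = 0x01E99
  0x1E99 + 0x1F57 = 0x03DF0
  0x3DF0 + 0xDE84 = 0x11C74 → wrap carry → 0x1C75
One's-complement sum = 0x1C75.
Checksum = ~0x1C75 & 0xFFFF = 0xE38A.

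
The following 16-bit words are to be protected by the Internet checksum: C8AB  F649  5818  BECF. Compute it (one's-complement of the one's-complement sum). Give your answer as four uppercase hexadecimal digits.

2A22

One's-complement addition (fold any carry out of bit 15 back into bit 0):
  0xC8AB + 0xF649 = 0x1BEF4 → wrap carry → 0xBEF5
  0xBEF5 + 0x5818 = 0x1170D → wrap carry → 0x170E
  0x170E + 0xBECF = 0x0D5DD
One's-complement sum = 0xD5DD.
Checksum = ~0xD5DD & 0xFFFF = 0x2A22.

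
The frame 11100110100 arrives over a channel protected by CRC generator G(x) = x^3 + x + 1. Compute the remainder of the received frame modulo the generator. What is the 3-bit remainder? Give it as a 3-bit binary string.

000

Modulo-2 division of 11100110100 by 1011:
  pos 0: 1110 XOR 1011 = 0101
  pos 1: 1010 XOR 1011 = 0001
  pos 4: 1110 XOR 1011 = 0101
  pos 5: 1011 XOR 1011 = 0000
Remainder = 000 (zero — the frame passes the CRC check).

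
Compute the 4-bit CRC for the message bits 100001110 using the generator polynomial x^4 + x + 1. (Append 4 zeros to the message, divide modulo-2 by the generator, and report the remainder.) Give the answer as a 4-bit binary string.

1110

Append 4 zeros: 1000011100000. Divide by 10011 (XOR where the leading bit is 1):
  pos 0: 10000 XOR 10011 = 00011
  pos 3: 11111 XOR 10011 = 01100
  pos 4: 11000 XOR 10011 = 01011
  pos 5: 10110 XOR 10011 = 00101
  pos 7: 10100 XOR 10011 = 00111
Remainder (last 4 bits) = 1110. This is the CRC / FCS.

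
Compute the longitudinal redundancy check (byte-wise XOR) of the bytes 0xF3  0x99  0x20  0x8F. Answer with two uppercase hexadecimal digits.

XOR the bytes together:
  start with 0xF3
  0xF3 ⊕ 0x99 = 0x6A
  0x6A ⊕ 0x20 = 0x4A
  0x4A ⊕ 0x8F = 0xC5

C5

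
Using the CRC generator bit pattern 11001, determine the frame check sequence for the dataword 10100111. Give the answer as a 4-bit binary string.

Append 4 zeros: 101001110000. Divide by 11001 (XOR where the leading bit is 1):
  pos 0: 10100 XOR 11001 = 01101
  pos 1: 11011 XOR 11001 = 00010
  pos 4: 10110 XOR 11001 = 01111
  pos 5: 11110 XOR 11001 = 00111
  pos 7: 11100 XOR 11001 = 00101
Remainder (last 4 bits) = 0101. This is the CRC / FCS.

0101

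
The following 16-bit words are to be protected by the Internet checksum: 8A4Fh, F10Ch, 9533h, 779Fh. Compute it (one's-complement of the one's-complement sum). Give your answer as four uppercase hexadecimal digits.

77D0

One's-complement addition (fold any carry out of bit 15 back into bit 0):
  0x8A4F + 0xF10C = 0x17B5B → wrap carry → 0x7B5C
  0x7B5C + 0x9533 = 0x1108F → wrap carry → 0x1090
  0x1090 + 0x779F = 0x0882F
One's-complement sum = 0x882F.
Checksum = ~0x882F & 0xFFFF = 0x77D0.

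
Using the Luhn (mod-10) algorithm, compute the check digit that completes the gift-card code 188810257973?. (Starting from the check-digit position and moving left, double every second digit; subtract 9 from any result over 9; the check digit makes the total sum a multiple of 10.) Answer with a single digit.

Partial digits right→left: 3 7 9 7 5 2 0 1 8 8 8 1
Double every second digit counting from the check-digit position (so the 1st, 3rd, 5th, ... of the partial from the right).
  doubled (with −9 where >9): 6 9 1 0 7 7 → sum 30
  kept as-is: 7 7 2 1 8 1 → sum 26
Total = 30 + 26 = 56.
Check digit = (10 − (56 mod 10)) mod 10 = 4.

4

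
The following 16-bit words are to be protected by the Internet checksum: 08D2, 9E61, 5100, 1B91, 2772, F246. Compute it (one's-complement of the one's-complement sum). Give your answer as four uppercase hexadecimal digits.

One's-complement addition (fold any carry out of bit 15 back into bit 0):
  0x08D2 + 0x9E61 = 0x0A733
  0xA733 + 0x5100 = 0x0F833
  0xF833 + 0x1B91 = 0x113C4 → wrap carry → 0x13C5
  0x13C5 + 0x2772 = 0x03B37
  0x3B37 + 0xF246 = 0x12D7D → wrap carry → 0x2D7E
One's-complement sum = 0x2D7E.
Checksum = ~0x2D7E & 0xFFFF = 0xD281.

D281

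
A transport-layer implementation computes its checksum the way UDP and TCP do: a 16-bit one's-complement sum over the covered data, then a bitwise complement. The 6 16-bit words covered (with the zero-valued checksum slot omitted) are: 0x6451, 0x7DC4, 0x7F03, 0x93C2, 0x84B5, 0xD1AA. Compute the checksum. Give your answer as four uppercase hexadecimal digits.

One's-complement addition (fold any carry out of bit 15 back into bit 0):
  0x6451 + 0x7DC4 = 0x0E215
  0xE215 + 0x7F03 = 0x16118 → wrap carry → 0x6119
  0x6119 + 0x93C2 = 0x0F4DB
  0xF4DB + 0x84B5 = 0x17990 → wrap carry → 0x7991
  0x7991 + 0xD1AA = 0x14B3B → wrap carry → 0x4B3C
One's-complement sum = 0x4B3C.
Checksum = ~0x4B3C & 0xFFFF = 0xB4C3.

B4C3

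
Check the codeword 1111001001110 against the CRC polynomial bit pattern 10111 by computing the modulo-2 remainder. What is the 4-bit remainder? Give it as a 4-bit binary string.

0000

Modulo-2 division of 1111001001110 by 10111:
  pos 0: 11110 XOR 10111 = 01001
  pos 1: 10010 XOR 10111 = 00101
  pos 3: 10110 XOR 10111 = 00001
  pos 7: 10111 XOR 10111 = 00000
Remainder = 0000 (zero — the frame passes the CRC check).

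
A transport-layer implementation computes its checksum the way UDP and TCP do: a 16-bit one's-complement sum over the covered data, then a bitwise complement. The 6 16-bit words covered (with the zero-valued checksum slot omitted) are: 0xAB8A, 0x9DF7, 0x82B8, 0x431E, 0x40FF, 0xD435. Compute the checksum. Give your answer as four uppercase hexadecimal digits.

DB71

One's-complement addition (fold any carry out of bit 15 back into bit 0):
  0xAB8A + 0x9DF7 = 0x14981 → wrap carry → 0x4982
  0x4982 + 0x82B8 = 0x0CC3A
  0xCC3A + 0x431E = 0x10F58 → wrap carry → 0x0F59
  0x0F59 + 0x40FF = 0x05058
  0x5058 + 0xD435 = 0x1248D → wrap carry → 0x248E
One's-complement sum = 0x248E.
Checksum = ~0x248E & 0xFFFF = 0xDB71.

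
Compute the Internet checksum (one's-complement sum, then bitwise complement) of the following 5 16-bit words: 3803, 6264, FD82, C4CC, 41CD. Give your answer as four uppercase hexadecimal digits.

One's-complement addition (fold any carry out of bit 15 back into bit 0):
  0x3803 + 0x6264 = 0x09A67
  0x9A67 + 0xFD82 = 0x197E9 → wrap carry → 0x97EA
  0x97EA + 0xC4CC = 0x15CB6 → wrap carry → 0x5CB7
  0x5CB7 + 0x41CD = 0x09E84
One's-complement sum = 0x9E84.
Checksum = ~0x9E84 & 0xFFFF = 0x617B.

617B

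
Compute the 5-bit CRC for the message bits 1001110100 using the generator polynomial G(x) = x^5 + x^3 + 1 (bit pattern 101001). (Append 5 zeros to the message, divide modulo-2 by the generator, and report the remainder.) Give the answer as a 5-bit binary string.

01111

Append 5 zeros: 100111010000000. Divide by 101001 (XOR where the leading bit is 1):
  pos 0: 100111 XOR 101001 = 001110
  pos 2: 111001 XOR 101001 = 010000
  pos 3: 100000 XOR 101001 = 001001
  pos 5: 100100 XOR 101001 = 001101
  pos 7: 110100 XOR 101001 = 011101
  pos 8: 111010 XOR 101001 = 010011
  pos 9: 100110 XOR 101001 = 001111
Remainder (last 5 bits) = 01111. This is the CRC / FCS.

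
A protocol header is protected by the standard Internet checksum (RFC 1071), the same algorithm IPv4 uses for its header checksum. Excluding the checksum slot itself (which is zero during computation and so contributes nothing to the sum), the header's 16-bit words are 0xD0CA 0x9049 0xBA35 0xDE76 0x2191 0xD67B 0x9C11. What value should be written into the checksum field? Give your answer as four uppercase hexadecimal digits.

7220

One's-complement addition (fold any carry out of bit 15 back into bit 0):
  0xD0CA + 0x9049 = 0x16113 → wrap carry → 0x6114
  0x6114 + 0xBA35 = 0x11B49 → wrap carry → 0x1B4A
  0x1B4A + 0xDE76 = 0x0F9C0
  0xF9C0 + 0x2191 = 0x11B51 → wrap carry → 0x1B52
  0x1B52 + 0xD67B = 0x0F1CD
  0xF1CD + 0x9C11 = 0x18DDE → wrap carry → 0x8DDF
One's-complement sum = 0x8DDF.
Checksum = ~0x8DDF & 0xFFFF = 0x7220.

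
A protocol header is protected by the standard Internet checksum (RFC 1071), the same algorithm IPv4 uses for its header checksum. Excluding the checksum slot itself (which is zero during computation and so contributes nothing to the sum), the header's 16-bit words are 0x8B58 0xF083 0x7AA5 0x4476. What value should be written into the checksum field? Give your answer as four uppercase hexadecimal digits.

C507

One's-complement addition (fold any carry out of bit 15 back into bit 0):
  0x8B58 + 0xF083 = 0x17BDB → wrap carry → 0x7BDC
  0x7BDC + 0x7AA5 = 0x0F681
  0xF681 + 0x4476 = 0x13AF7 → wrap carry → 0x3AF8
One's-complement sum = 0x3AF8.
Checksum = ~0x3AF8 & 0xFFFF = 0xC507.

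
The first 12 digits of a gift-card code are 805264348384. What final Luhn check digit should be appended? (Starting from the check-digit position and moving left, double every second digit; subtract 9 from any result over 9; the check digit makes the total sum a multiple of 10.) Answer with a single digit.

Partial digits right→left: 4 8 3 8 4 3 4 6 2 5 0 8
Double every second digit counting from the check-digit position (so the 1st, 3rd, 5th, ... of the partial from the right).
  doubled (with −9 where >9): 8 6 8 8 4 0 → sum 34
  kept as-is: 8 8 3 6 5 8 → sum 38
Total = 34 + 38 = 72.
Check digit = (10 − (72 mod 10)) mod 10 = 8.

8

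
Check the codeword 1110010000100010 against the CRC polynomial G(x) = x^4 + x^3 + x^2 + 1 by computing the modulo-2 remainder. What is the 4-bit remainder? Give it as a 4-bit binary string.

0000

Modulo-2 division of 1110010000100010 by 11101:
  pos 0: 11100 XOR 11101 = 00001
  pos 4: 11000 XOR 11101 = 00101
  pos 6: 10101 XOR 11101 = 01000
  pos 7: 10000 XOR 11101 = 01101
  pos 8: 11010 XOR 11101 = 00111
  pos 10: 11101 XOR 11101 = 00000
Remainder = 0000 (zero — the frame passes the CRC check).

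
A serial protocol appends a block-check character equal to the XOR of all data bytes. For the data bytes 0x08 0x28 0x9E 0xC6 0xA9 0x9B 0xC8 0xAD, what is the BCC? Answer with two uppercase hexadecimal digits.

XOR the bytes together:
  start with 0x08
  0x08 ⊕ 0x28 = 0x20
  0x20 ⊕ 0x9E = 0xBE
  0xBE ⊕ 0xC6 = 0x78
  0x78 ⊕ 0xA9 = 0xD1
  0xD1 ⊕ 0x9B = 0x4A
  0x4A ⊕ 0xC8 = 0x82
  0x82 ⊕ 0xAD = 0x2F

2F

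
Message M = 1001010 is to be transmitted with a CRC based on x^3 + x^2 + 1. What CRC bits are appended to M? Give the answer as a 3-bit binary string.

Append 3 zeros: 1001010000. Divide by 1101 (XOR where the leading bit is 1):
  pos 0: 1001 XOR 1101 = 0100
  pos 1: 1000 XOR 1101 = 0101
  pos 2: 1011 XOR 1101 = 0110
  pos 3: 1100 XOR 1101 = 0001
  pos 6: 1000 XOR 1101 = 0101
Remainder (last 3 bits) = 101. This is the CRC / FCS.

101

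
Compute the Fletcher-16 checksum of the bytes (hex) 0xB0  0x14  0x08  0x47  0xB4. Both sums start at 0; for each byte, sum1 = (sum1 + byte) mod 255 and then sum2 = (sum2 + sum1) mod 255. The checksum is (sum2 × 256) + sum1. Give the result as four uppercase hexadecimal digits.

1FC8

Running sums (mod 255):
  after byte 0 (0xB0): sum1=176, sum2=176
  after byte 1 (0x14): sum1=196, sum2=117
  after byte 2 (0x08): sum1=204, sum2=66
  after byte 3 (0x47): sum1=20, sum2=86
  after byte 4 (0xB4): sum1=200, sum2=31
Checksum = sum2·256 + sum1 = 31·256 + 200 = 8136 = 0x1FC8.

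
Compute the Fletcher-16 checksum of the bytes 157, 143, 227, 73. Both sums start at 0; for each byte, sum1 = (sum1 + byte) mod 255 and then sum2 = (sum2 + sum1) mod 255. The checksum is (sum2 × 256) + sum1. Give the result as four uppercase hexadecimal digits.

Running sums (mod 255):
  after byte 0 (157): sum1=157, sum2=157
  after byte 1 (143): sum1=45, sum2=202
  after byte 2 (227): sum1=17, sum2=219
  after byte 3 (73): sum1=90, sum2=54
Checksum = sum2·256 + sum1 = 54·256 + 90 = 13914 = 0x365A.

365A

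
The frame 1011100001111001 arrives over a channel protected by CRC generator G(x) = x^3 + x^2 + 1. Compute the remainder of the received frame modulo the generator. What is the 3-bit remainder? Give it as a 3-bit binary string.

110

Modulo-2 division of 1011100001111001 by 1101:
  pos 0: 1011 XOR 1101 = 0110
  pos 1: 1101 XOR 1101 = 0000
  pos 9: 1111 XOR 1101 = 0010
  pos 11: 1000 XOR 1101 = 0101
  pos 12: 1011 XOR 1101 = 0110
Remainder = 110 (nonzero — an error is detected).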